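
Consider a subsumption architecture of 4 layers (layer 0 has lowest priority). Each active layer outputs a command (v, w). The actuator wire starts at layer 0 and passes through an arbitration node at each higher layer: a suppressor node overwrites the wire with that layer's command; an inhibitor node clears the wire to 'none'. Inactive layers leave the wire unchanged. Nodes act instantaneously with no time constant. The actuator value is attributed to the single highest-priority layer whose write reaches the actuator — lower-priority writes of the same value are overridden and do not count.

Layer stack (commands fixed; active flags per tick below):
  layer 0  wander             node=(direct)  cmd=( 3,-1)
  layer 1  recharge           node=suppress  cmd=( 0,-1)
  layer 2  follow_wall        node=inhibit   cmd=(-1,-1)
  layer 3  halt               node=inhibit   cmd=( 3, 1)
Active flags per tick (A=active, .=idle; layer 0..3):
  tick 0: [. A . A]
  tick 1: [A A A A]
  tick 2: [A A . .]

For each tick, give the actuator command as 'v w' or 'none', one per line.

tick 0:
  layer 0 (wander) idle — none
  layer 1 (recharge) active — suppresses: (0, -1)
  layer 2 (follow_wall) idle — unchanged: (0, -1)
  layer 3 (halt) active — inhibits: none
  → actuator none
tick 1:
  layer 0 (wander) active — direct: (3, -1)
  layer 1 (recharge) active — suppresses: (0, -1)
  layer 2 (follow_wall) active — inhibits: none
  layer 3 (halt) active — inhibits: none
  → actuator none
tick 2:
  layer 0 (wander) active — direct: (3, -1)
  layer 1 (recharge) active — suppresses: (0, -1)
  layer 2 (follow_wall) idle — unchanged: (0, -1)
  layer 3 (halt) idle — unchanged: (0, -1)
  → actuator (0, -1)

none
none
0 -1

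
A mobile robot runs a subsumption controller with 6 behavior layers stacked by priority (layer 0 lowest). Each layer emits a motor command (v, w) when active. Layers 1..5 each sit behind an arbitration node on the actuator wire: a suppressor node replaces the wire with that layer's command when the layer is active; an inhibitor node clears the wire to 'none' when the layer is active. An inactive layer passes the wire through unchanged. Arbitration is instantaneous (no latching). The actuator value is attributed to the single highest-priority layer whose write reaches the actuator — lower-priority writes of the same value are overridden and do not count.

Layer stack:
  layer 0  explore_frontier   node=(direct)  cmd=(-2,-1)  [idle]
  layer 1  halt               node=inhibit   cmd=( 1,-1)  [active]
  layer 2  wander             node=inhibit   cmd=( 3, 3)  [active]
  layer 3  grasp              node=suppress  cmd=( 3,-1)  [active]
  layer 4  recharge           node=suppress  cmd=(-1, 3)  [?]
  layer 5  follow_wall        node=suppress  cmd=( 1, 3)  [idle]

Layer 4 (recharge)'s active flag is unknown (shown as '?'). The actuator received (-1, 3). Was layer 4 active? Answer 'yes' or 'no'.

yes

If layer 4 is active=yes:
  actuator would be (-1, 3)
If layer 4 is active=no:
  actuator would be (3, -1)
Observed (-1, 3), so layer 4 was active.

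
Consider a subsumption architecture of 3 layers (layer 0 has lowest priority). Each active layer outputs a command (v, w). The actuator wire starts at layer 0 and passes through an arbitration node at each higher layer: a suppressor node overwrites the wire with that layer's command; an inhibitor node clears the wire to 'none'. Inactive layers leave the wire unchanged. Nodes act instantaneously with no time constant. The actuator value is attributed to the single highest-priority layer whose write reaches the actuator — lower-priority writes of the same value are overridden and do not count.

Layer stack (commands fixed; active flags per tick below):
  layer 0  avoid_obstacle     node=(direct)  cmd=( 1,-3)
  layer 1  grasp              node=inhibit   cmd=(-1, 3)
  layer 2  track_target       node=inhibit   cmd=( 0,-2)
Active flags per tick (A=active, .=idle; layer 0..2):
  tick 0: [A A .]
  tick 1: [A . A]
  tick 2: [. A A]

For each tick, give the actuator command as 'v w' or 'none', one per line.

tick 0:
  L0 avoid_obstacle: active, feeds wire = (1, -3)
  L1 grasp: active, inhibitor → wire = none
  L2 track_target: idle → wire stays none
  actuator = none
tick 1:
  L0 avoid_obstacle: active, feeds wire = (1, -3)
  L1 grasp: idle → wire stays (1, -3)
  L2 track_target: active, inhibitor → wire = none
  actuator = none
tick 2:
  L0 avoid_obstacle: idle → wire = none
  L1 grasp: active, inhibitor → wire = none
  L2 track_target: active, inhibitor → wire = none
  actuator = none

none
none
none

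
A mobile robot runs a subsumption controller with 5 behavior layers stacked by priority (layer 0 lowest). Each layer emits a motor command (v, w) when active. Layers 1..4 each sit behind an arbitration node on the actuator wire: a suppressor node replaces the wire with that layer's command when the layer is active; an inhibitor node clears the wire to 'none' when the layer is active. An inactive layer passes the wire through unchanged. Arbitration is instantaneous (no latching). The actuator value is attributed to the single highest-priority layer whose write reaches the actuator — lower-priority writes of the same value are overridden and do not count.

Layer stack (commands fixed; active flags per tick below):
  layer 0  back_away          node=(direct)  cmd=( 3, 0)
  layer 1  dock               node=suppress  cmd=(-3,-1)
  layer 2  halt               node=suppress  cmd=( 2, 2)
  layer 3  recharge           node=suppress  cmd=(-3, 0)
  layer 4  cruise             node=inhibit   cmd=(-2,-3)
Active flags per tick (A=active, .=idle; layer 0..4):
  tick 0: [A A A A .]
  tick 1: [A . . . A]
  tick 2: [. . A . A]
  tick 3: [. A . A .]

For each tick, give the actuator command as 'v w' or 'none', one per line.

-3 0
none
none
-3 0

tick 0:
  layer 0 (back_away) active — direct: (3, 0)
  layer 1 (dock) active — suppresses: (-3, -1)
  layer 2 (halt) active — suppresses: (2, 2)
  layer 3 (recharge) active — suppresses: (-3, 0)
  layer 4 (cruise) idle — unchanged: (-3, 0)
  → actuator (-3, 0)
tick 1:
  layer 0 (back_away) active — direct: (3, 0)
  layer 1 (dock) idle — unchanged: (3, 0)
  layer 2 (halt) idle — unchanged: (3, 0)
  layer 3 (recharge) idle — unchanged: (3, 0)
  layer 4 (cruise) active — inhibits: none
  → actuator none
tick 2:
  layer 0 (back_away) idle — none
  layer 1 (dock) idle — unchanged: none
  layer 2 (halt) active — suppresses: (2, 2)
  layer 3 (recharge) idle — unchanged: (2, 2)
  layer 4 (cruise) active — inhibits: none
  → actuator none
tick 3:
  layer 0 (back_away) idle — none
  layer 1 (dock) active — suppresses: (-3, -1)
  layer 2 (halt) idle — unchanged: (-3, -1)
  layer 3 (recharge) active — suppresses: (-3, 0)
  layer 4 (cruise) idle — unchanged: (-3, 0)
  → actuator (-3, 0)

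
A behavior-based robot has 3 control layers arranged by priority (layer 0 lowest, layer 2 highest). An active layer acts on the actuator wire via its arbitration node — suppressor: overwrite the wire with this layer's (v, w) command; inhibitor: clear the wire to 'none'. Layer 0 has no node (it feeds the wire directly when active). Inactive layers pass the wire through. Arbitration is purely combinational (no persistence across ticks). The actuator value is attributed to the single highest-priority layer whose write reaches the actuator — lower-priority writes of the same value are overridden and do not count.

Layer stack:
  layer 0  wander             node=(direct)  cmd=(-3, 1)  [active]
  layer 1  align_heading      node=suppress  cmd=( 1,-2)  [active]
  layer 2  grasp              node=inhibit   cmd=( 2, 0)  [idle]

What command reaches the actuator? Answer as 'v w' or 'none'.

layer 0 (wander) active — direct: (-3, 1)
layer 1 (align_heading) active — suppresses: (1, -2)
layer 2 (grasp) idle — unchanged: (1, -2)
→ actuator (1, -2)

1 -2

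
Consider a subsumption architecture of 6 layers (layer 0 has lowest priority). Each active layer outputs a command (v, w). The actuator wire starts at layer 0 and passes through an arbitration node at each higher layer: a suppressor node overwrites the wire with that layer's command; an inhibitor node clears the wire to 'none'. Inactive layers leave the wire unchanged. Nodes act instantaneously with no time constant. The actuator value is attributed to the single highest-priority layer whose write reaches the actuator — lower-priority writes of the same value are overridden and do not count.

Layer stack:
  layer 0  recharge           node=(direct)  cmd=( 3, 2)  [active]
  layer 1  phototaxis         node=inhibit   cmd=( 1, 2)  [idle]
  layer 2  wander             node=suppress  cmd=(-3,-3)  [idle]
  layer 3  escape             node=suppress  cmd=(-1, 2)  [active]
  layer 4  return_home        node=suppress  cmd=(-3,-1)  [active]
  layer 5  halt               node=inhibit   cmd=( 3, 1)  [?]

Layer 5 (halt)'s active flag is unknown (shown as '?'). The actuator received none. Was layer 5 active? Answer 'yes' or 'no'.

yes

If layer 5 is active=yes:
  actuator would be none
If layer 5 is active=no:
  actuator would be (-3, -1)
Observed none, so layer 5 was active.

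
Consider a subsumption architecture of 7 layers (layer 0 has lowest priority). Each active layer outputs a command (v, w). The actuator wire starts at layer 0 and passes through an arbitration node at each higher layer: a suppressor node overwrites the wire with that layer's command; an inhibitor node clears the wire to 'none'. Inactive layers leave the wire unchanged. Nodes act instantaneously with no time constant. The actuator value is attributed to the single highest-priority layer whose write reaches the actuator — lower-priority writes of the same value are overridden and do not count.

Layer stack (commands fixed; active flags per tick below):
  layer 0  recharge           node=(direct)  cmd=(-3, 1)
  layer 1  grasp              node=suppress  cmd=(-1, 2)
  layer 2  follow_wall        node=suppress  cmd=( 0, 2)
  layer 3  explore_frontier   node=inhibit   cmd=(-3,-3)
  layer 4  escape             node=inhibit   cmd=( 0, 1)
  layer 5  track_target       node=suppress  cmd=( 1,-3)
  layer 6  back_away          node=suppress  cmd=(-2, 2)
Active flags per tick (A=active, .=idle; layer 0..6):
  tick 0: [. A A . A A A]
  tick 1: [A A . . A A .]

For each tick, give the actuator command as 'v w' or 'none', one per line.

tick 0:
  [0] recharge off; wire := none
  [1] grasp on (suppress); wire := (-1, 2)
  [2] follow_wall on (suppress); wire := (0, 2)
  [3] explore_frontier off; pass (0, 2)
  [4] escape on (inhibit); wire := none
  [5] track_target on (suppress); wire := (1, -3)
  [6] back_away on (suppress); wire := (-2, 2)
  output (-2, 2)
tick 1:
  [0] recharge on; wire := (-3, 1)
  [1] grasp on (suppress); wire := (-1, 2)
  [2] follow_wall off; pass (-1, 2)
  [3] explore_frontier off; pass (-1, 2)
  [4] escape on (inhibit); wire := none
  [5] track_target on (suppress); wire := (1, -3)
  [6] back_away off; pass (1, -3)
  output (1, -3)

-2 2
1 -3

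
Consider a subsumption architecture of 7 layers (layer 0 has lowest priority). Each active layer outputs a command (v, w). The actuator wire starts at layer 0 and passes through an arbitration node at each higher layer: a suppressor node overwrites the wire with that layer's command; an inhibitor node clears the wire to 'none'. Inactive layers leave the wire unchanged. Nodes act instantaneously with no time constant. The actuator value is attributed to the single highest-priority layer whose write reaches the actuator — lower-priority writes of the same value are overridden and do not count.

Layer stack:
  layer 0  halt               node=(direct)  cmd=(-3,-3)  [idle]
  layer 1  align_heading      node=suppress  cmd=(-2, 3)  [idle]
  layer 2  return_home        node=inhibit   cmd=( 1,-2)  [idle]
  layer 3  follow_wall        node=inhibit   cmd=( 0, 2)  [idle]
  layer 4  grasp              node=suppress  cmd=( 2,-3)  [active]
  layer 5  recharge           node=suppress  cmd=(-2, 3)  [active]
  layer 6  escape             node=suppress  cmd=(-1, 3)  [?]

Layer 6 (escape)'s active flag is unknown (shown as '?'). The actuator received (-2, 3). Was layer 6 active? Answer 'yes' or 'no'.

If layer 6 is active=yes:
  actuator would be (-1, 3)
If layer 6 is active=no:
  actuator would be (-2, 3)
Observed (-2, 3), so layer 6 was idle.

no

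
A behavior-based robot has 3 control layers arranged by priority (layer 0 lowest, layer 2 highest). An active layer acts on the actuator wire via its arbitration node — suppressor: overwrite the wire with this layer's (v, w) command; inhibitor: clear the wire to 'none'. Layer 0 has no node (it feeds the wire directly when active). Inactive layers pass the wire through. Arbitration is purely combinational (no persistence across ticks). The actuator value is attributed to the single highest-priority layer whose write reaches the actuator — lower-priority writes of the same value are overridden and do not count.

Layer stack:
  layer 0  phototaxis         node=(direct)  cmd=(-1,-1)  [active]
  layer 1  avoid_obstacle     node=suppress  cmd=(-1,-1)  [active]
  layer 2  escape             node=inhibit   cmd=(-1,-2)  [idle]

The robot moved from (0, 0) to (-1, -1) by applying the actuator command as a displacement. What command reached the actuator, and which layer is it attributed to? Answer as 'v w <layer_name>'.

-1 -1 avoid_obstacle

displacement = (-1, -1) − (0, 0) = (-1, -1)
[0] phototaxis on; wire := (-1, -1)
[1] avoid_obstacle on (suppress); wire := (-1, -1)
[2] escape off; pass (-1, -1)
output (-1, -1) — from layer 1 (avoid_obstacle)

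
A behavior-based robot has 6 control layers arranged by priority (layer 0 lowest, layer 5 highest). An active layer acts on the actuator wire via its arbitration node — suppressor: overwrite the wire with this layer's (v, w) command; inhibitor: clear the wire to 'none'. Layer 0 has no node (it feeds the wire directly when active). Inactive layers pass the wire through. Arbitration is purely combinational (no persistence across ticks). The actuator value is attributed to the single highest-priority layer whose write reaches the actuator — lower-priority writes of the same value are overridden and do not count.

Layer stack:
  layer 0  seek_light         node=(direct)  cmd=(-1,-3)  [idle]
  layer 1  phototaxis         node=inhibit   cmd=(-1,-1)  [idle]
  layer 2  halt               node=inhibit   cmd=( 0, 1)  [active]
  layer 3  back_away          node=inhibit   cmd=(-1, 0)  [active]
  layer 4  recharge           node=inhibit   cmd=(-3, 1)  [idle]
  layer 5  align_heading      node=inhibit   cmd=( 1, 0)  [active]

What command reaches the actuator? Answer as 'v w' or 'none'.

[0] seek_light off; wire := none
[1] phototaxis off; pass none
[2] halt on (inhibit); wire := none
[3] back_away on (inhibit); wire := none
[4] recharge off; pass none
[5] align_heading on (inhibit); wire := none
output none

none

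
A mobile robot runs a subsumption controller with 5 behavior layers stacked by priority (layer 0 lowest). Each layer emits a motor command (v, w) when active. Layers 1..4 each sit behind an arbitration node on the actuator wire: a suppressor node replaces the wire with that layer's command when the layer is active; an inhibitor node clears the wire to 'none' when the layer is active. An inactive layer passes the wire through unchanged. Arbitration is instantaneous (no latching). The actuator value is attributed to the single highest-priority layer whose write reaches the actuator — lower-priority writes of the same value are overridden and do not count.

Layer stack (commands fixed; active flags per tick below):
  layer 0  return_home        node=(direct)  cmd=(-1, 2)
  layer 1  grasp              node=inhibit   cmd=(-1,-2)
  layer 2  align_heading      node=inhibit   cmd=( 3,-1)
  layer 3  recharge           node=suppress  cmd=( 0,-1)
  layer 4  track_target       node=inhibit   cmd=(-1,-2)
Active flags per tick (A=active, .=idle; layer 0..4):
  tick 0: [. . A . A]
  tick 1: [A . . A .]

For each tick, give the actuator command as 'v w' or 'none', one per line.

tick 0:
  [0] return_home off; wire := none
  [1] grasp off; pass none
  [2] align_heading on (inhibit); wire := none
  [3] recharge off; pass none
  [4] track_target on (inhibit); wire := none
  output none
tick 1:
  [0] return_home on; wire := (-1, 2)
  [1] grasp off; pass (-1, 2)
  [2] align_heading off; pass (-1, 2)
  [3] recharge on (suppress); wire := (0, -1)
  [4] track_target off; pass (0, -1)
  output (0, -1)

none
0 -1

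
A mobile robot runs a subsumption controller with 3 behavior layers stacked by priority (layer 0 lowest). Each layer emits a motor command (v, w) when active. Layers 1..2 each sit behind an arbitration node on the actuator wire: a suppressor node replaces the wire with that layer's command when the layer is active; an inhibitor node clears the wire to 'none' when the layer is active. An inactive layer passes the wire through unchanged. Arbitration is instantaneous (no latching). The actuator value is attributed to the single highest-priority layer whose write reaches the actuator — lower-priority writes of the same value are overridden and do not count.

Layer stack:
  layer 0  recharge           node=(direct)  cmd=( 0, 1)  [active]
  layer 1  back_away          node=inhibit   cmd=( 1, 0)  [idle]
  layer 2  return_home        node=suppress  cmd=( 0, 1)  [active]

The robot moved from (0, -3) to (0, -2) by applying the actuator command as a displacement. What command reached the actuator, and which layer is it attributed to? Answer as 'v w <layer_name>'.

0 1 return_home

displacement = (0, -2) − (0, -3) = (0, 1)
[0] recharge on; wire := (0, 1)
[1] back_away off; pass (0, 1)
[2] return_home on (suppress); wire := (0, 1)
output (0, 1) — from layer 2 (return_home)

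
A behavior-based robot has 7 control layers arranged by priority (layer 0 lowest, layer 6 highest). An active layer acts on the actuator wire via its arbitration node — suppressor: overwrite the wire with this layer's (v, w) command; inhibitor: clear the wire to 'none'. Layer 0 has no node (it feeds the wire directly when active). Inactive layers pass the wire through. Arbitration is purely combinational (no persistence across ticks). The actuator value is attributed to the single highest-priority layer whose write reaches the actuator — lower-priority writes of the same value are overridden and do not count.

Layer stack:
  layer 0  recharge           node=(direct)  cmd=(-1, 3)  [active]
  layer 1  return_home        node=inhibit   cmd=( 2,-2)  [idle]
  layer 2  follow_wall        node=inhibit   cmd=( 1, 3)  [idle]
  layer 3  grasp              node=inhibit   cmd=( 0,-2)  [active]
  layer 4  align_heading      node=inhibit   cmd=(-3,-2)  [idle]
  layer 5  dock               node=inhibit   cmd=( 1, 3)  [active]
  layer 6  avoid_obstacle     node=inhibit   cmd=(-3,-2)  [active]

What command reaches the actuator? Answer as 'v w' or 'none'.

[0] recharge on; wire := (-1, 3)
[1] return_home off; pass (-1, 3)
[2] follow_wall off; pass (-1, 3)
[3] grasp on (inhibit); wire := none
[4] align_heading off; pass none
[5] dock on (inhibit); wire := none
[6] avoid_obstacle on (inhibit); wire := none
output none

none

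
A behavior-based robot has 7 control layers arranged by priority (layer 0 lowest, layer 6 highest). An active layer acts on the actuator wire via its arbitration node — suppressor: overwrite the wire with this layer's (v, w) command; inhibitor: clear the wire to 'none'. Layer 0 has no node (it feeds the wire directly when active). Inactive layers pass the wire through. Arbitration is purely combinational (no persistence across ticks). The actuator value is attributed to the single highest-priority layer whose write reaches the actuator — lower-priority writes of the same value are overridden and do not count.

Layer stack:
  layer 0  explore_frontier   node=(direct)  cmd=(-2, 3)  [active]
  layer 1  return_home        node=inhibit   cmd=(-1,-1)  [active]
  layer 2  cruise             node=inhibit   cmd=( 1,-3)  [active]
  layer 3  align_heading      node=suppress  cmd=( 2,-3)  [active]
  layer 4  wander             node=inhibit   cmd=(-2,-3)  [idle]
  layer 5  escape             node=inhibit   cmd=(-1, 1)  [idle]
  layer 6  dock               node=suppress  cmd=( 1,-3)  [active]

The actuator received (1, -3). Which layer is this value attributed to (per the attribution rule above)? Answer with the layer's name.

dock

L0 explore_frontier: active, feeds wire = (-2, 3)
L1 return_home: active, inhibitor → wire = none
L2 cruise: active, inhibitor → wire = none
L3 align_heading: active, suppressor → wire = (2, -3)
L4 wander: idle → wire stays (2, -3)
L5 escape: idle → wire stays (2, -3)
L6 dock: active, suppressor → wire = (1, -3)
actuator = (1, -3)
last writer: layer 6 = dock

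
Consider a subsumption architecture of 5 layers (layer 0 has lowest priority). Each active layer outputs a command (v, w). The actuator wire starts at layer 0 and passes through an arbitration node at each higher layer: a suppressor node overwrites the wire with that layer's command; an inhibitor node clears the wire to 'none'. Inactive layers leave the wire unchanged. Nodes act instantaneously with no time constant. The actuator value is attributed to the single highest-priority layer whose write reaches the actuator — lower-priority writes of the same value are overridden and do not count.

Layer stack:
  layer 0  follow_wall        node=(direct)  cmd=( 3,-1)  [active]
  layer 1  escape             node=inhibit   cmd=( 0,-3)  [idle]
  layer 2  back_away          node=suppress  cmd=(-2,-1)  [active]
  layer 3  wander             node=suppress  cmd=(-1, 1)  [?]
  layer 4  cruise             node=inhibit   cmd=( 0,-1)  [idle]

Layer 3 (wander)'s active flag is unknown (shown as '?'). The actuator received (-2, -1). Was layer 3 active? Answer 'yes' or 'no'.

If layer 3 is active=yes:
  actuator would be (-1, 1)
If layer 3 is active=no:
  actuator would be (-2, -1)
Observed (-2, -1), so layer 3 was idle.

no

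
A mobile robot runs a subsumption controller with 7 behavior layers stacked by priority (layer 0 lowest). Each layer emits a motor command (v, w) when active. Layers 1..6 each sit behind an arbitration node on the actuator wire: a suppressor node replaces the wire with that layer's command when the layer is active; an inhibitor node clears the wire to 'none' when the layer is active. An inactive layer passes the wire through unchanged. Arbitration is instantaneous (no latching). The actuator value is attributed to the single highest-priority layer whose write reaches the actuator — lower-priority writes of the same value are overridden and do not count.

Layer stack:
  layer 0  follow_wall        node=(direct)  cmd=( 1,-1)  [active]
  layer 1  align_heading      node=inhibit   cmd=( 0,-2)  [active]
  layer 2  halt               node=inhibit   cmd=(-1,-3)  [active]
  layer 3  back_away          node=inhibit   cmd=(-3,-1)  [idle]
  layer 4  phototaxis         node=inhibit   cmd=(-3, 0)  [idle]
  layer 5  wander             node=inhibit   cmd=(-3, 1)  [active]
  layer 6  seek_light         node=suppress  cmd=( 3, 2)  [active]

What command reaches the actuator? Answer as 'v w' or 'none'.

3 2

layer 0 (follow_wall) active — direct: (1, -1)
layer 1 (align_heading) active — inhibits: none
layer 2 (halt) active — inhibits: none
layer 3 (back_away) idle — unchanged: none
layer 4 (phototaxis) idle — unchanged: none
layer 5 (wander) active — inhibits: none
layer 6 (seek_light) active — suppresses: (3, 2)
→ actuator (3, 2)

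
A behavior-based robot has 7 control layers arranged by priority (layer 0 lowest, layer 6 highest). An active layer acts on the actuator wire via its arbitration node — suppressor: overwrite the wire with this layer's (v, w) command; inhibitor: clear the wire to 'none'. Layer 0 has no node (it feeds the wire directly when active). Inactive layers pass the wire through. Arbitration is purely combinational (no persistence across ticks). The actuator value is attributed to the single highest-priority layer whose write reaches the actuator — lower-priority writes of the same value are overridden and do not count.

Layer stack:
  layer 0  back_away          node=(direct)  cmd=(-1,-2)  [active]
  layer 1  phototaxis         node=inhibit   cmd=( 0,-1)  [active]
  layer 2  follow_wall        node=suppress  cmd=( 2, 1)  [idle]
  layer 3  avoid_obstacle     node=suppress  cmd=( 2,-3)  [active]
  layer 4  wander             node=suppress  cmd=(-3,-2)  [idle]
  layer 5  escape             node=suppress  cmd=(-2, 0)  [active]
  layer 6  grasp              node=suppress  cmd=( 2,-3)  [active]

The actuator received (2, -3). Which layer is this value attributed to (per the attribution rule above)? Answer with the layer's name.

[0] back_away on; wire := (-1, -2)
[1] phototaxis on (inhibit); wire := none
[2] follow_wall off; pass none
[3] avoid_obstacle on (suppress); wire := (2, -3)
[4] wander off; pass (2, -3)
[5] escape on (suppress); wire := (-2, 0)
[6] grasp on (suppress); wire := (2, -3)
output (2, -3)
last writer: layer 6 = grasp

grasp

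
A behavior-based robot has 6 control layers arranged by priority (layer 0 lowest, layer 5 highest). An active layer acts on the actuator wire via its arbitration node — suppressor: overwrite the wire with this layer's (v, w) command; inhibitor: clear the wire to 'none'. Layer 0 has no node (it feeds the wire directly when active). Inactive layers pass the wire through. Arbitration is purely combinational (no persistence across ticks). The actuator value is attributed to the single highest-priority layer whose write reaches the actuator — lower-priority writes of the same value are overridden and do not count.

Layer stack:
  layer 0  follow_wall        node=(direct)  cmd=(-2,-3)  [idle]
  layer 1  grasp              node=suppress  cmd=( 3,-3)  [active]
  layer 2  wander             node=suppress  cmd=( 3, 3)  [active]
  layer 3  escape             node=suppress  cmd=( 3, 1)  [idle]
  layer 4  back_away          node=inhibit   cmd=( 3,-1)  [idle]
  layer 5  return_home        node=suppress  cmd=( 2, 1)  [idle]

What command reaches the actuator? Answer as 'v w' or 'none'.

3 3

[0] follow_wall off; wire := none
[1] grasp on (suppress); wire := (3, -3)
[2] wander on (suppress); wire := (3, 3)
[3] escape off; pass (3, 3)
[4] back_away off; pass (3, 3)
[5] return_home off; pass (3, 3)
output (3, 3)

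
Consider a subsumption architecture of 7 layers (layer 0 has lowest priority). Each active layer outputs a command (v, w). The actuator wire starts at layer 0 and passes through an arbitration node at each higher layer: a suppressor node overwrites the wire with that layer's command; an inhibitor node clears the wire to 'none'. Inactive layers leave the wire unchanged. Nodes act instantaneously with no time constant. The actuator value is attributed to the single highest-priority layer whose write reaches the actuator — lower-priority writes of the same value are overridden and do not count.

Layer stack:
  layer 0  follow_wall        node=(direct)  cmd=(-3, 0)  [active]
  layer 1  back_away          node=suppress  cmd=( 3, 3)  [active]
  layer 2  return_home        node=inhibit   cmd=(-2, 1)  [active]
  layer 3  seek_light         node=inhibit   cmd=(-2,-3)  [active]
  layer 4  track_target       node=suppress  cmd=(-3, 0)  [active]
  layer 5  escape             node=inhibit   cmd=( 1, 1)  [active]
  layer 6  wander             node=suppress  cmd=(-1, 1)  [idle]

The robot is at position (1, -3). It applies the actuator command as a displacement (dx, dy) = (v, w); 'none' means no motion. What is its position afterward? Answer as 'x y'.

L0 follow_wall: active, feeds wire = (-3, 0)
L1 back_away: active, suppressor → wire = (3, 3)
L2 return_home: active, inhibitor → wire = none
L3 seek_light: active, inhibitor → wire = none
L4 track_target: active, suppressor → wire = (-3, 0)
L5 escape: active, inhibitor → wire = none
L6 wander: idle → wire stays none
actuator = none
position: (1, -3) + none = (1, -3)

1 -3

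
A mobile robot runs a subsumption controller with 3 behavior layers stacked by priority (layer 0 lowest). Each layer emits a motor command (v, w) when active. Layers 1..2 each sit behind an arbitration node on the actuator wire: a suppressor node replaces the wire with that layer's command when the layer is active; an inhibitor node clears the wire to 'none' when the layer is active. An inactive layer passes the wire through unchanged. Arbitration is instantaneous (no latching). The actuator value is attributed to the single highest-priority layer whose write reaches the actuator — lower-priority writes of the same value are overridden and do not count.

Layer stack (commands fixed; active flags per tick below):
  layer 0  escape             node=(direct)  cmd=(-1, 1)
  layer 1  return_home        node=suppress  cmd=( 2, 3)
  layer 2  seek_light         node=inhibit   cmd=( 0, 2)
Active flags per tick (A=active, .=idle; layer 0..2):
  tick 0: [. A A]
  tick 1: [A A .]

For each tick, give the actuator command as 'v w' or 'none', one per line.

none
2 3

tick 0:
  layer 0 (escape) idle — none
  layer 1 (return_home) active — suppresses: (2, 3)
  layer 2 (seek_light) active — inhibits: none
  → actuator none
tick 1:
  layer 0 (escape) active — direct: (-1, 1)
  layer 1 (return_home) active — suppresses: (2, 3)
  layer 2 (seek_light) idle — unchanged: (2, 3)
  → actuator (2, 3)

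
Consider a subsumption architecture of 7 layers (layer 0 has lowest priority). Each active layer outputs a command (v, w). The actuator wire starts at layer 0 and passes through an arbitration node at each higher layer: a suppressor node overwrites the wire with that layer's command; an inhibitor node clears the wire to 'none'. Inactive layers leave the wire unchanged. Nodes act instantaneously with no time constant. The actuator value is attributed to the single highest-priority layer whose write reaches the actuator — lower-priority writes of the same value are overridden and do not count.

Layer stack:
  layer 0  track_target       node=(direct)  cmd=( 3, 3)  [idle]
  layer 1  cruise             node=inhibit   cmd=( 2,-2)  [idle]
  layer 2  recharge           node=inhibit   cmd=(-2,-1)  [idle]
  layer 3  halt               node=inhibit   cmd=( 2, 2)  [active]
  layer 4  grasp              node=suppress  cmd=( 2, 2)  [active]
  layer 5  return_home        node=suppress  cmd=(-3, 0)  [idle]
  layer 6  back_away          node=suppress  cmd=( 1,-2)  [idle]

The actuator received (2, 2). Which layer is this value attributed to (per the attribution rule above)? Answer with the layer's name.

L0 track_target: idle → wire = none
L1 cruise: idle → wire stays none
L2 recharge: idle → wire stays none
L3 halt: active, inhibitor → wire = none
L4 grasp: active, suppressor → wire = (2, 2)
L5 return_home: idle → wire stays (2, 2)
L6 back_away: idle → wire stays (2, 2)
actuator = (2, 2)
last writer: layer 4 = grasp

grasp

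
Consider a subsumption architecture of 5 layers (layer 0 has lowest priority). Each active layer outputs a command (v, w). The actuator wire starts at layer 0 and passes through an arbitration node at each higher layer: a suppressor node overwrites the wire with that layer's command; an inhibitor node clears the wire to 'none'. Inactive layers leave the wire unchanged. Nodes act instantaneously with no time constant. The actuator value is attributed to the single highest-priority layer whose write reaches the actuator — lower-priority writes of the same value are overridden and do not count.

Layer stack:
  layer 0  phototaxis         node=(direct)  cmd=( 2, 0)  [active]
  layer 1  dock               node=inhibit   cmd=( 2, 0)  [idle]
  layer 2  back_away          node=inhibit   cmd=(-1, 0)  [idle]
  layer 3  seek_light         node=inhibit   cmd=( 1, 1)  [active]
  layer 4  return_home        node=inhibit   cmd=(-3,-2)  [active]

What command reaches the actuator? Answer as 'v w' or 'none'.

L0 phototaxis: active, feeds wire = (2, 0)
L1 dock: idle → wire stays (2, 0)
L2 back_away: idle → wire stays (2, 0)
L3 seek_light: active, inhibitor → wire = none
L4 return_home: active, inhibitor → wire = none
actuator = none

none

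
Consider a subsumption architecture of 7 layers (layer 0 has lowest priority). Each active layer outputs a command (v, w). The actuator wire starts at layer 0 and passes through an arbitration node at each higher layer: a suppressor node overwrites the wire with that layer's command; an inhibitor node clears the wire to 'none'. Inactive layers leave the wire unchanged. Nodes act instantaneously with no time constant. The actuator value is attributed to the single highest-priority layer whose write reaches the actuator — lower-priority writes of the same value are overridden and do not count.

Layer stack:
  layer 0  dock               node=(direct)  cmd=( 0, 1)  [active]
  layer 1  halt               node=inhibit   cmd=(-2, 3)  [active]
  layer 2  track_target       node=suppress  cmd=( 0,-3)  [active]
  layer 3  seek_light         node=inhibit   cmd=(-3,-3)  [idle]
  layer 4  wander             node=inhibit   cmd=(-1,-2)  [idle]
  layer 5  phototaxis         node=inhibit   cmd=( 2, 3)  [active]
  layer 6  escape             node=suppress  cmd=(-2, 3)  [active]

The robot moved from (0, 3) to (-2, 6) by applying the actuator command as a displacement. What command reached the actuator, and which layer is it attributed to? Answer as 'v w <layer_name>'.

-2 3 escape

displacement = (-2, 6) − (0, 3) = (-2, 3)
layer 0 (dock) active — direct: (0, 1)
layer 1 (halt) active — inhibits: none
layer 2 (track_target) active — suppresses: (0, -3)
layer 3 (seek_light) idle — unchanged: (0, -3)
layer 4 (wander) idle — unchanged: (0, -3)
layer 5 (phototaxis) active — inhibits: none
layer 6 (escape) active — suppresses: (-2, 3)
→ actuator (-2, 3) — from layer 6 (escape)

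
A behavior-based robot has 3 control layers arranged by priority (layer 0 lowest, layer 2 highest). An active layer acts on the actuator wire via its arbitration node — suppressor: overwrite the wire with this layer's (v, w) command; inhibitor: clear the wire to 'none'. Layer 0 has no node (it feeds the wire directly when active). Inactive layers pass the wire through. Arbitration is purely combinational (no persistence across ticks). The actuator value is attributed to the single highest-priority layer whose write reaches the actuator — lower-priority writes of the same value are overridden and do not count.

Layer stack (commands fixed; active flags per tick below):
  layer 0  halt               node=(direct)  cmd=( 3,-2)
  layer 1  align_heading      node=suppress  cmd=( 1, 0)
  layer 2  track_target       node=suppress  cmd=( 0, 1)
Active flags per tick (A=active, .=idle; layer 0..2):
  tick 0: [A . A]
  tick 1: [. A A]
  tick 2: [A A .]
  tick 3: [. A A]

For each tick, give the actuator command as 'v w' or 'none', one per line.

0 1
0 1
1 0
0 1

tick 0:
  [0] halt on; wire := (3, -2)
  [1] align_heading off; pass (3, -2)
  [2] track_target on (suppress); wire := (0, 1)
  output (0, 1)
tick 1:
  [0] halt off; wire := none
  [1] align_heading on (suppress); wire := (1, 0)
  [2] track_target on (suppress); wire := (0, 1)
  output (0, 1)
tick 2:
  [0] halt on; wire := (3, -2)
  [1] align_heading on (suppress); wire := (1, 0)
  [2] track_target off; pass (1, 0)
  output (1, 0)
tick 3:
  [0] halt off; wire := none
  [1] align_heading on (suppress); wire := (1, 0)
  [2] track_target on (suppress); wire := (0, 1)
  output (0, 1)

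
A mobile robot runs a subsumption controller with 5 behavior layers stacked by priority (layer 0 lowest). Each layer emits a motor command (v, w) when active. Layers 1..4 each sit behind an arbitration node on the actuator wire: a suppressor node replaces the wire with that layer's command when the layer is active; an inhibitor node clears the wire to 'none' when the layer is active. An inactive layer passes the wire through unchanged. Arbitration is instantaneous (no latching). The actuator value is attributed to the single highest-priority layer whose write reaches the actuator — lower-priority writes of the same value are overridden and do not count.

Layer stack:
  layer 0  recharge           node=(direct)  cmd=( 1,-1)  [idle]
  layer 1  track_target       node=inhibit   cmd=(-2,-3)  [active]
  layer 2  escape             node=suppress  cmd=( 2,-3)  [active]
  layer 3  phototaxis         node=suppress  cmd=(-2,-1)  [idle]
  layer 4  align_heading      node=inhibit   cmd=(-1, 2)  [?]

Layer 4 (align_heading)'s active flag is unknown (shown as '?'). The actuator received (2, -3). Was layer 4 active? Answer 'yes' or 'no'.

no

If layer 4 is active=yes:
  actuator would be none
If layer 4 is active=no:
  actuator would be (2, -3)
Observed (2, -3), so layer 4 was idle.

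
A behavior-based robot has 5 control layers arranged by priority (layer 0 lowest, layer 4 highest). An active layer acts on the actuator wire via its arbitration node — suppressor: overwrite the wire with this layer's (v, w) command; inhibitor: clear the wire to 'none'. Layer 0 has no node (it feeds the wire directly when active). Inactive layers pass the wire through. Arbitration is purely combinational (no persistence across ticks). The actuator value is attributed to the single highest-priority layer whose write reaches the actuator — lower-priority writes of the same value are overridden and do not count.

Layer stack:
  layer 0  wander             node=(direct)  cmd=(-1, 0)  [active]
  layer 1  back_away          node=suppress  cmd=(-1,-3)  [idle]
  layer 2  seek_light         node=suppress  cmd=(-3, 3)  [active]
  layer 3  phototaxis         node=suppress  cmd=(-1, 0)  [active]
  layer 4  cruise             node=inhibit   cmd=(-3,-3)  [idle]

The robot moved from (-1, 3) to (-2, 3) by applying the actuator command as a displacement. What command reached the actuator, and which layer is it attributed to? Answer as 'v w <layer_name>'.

displacement = (-2, 3) − (-1, 3) = (-1, 0)
[0] wander on; wire := (-1, 0)
[1] back_away off; pass (-1, 0)
[2] seek_light on (suppress); wire := (-3, 3)
[3] phototaxis on (suppress); wire := (-1, 0)
[4] cruise off; pass (-1, 0)
output (-1, 0) — from layer 3 (phototaxis)

-1 0 phototaxis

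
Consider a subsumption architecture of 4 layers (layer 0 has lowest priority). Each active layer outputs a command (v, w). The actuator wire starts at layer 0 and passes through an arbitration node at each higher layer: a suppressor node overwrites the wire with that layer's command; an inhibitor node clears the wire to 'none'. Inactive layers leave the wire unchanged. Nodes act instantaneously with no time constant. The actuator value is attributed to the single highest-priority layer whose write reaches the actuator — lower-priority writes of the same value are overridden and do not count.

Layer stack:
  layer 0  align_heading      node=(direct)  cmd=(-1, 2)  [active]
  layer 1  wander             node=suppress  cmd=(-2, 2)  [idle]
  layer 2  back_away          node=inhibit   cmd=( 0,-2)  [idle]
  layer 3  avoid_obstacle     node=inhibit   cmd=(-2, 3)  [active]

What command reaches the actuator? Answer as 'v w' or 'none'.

layer 0 (align_heading) active — direct: (-1, 2)
layer 1 (wander) idle — unchanged: (-1, 2)
layer 2 (back_away) idle — unchanged: (-1, 2)
layer 3 (avoid_obstacle) active — inhibits: none
→ actuator none

none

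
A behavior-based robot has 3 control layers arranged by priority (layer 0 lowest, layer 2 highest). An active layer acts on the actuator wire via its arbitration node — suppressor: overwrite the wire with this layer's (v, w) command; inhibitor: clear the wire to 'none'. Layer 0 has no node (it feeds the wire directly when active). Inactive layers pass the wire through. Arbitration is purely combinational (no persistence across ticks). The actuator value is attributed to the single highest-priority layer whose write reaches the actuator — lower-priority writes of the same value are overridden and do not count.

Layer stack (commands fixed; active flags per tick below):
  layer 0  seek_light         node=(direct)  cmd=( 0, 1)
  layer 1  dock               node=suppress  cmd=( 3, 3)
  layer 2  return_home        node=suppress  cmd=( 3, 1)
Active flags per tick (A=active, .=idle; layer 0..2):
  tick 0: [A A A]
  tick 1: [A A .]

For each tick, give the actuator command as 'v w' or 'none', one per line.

tick 0:
  [0] seek_light on; wire := (0, 1)
  [1] dock on (suppress); wire := (3, 3)
  [2] return_home on (suppress); wire := (3, 1)
  output (3, 1)
tick 1:
  [0] seek_light on; wire := (0, 1)
  [1] dock on (suppress); wire := (3, 3)
  [2] return_home off; pass (3, 3)
  output (3, 3)

3 1
3 3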